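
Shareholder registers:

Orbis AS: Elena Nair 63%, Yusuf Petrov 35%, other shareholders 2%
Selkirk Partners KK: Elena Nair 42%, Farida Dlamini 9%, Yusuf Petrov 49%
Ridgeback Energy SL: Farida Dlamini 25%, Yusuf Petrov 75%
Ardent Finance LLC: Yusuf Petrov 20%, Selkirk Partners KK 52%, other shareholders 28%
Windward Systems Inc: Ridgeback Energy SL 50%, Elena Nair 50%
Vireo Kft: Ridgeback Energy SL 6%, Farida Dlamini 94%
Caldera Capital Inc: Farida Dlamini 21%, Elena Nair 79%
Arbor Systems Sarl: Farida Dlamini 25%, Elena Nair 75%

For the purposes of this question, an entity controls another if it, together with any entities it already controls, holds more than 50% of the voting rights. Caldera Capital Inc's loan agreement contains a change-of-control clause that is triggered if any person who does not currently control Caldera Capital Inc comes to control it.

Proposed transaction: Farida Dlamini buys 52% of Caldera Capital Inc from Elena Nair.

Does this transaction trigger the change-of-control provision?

The purchase adds only to Farida's holdings (Elena's stake shrinks), so Farida is the only person who could newly come to control Caldera.
Farida holds 94% of Vireo, so Farida controls Vireo.
In Caldera, Farida's side holds only 21%, not > 50%.
So before the transaction, Farida does not control Caldera.
After the purchase, Farida's direct stake in Caldera rises to 21% + 52% = 73%, and Elena's stake falls to 27%.
Farida holds 73% of Caldera, so Farida controls Caldera.
Farida did not control Caldera before and does after, so the clause is triggered.

Yes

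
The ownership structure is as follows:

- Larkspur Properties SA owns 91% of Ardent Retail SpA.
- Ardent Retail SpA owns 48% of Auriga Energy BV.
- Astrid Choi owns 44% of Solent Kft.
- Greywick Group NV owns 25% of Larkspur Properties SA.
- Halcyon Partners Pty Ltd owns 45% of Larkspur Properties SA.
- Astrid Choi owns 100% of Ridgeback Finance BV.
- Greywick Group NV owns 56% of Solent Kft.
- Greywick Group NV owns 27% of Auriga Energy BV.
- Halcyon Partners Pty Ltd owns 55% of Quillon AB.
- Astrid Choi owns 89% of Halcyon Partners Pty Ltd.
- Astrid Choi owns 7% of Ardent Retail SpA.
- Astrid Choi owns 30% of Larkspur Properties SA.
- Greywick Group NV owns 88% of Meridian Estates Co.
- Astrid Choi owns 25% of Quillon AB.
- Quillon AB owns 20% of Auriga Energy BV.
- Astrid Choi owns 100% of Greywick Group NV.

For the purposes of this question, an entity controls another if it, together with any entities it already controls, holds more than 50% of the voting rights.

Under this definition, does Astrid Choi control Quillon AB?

Yes

Astrid holds 89% of Halcyon, so Astrid controls Halcyon.
Astrid and Halcyon together hold 25% + 55% = 80% of Quillon, so Astrid controls Quillon.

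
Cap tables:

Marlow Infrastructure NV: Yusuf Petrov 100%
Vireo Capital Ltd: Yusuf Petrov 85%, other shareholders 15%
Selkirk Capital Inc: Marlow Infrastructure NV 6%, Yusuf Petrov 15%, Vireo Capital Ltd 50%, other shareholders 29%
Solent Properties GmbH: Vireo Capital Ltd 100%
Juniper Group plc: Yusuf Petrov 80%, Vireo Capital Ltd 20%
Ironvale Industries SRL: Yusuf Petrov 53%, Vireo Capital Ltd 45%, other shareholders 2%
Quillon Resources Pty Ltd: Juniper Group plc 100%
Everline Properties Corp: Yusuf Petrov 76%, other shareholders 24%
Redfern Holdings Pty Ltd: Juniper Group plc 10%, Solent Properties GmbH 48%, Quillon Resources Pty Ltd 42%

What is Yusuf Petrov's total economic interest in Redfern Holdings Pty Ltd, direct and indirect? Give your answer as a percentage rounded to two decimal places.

91.24%

Yusuf reaches Redfern along 5 paths.
Via Juniper: 80% × 10% = 8%.
Via Vireo → Juniper: 85% × 20% × 10% = 1.7%.
Via Vireo → Solent: 85% × 100% × 48% = 40.8%.
Via Juniper → Quillon: 80% × 100% × 42% = 33.6%.
Via Vireo → Juniper → Quillon: 85% × 20% × 100% × 42% = 7.14%.
Total: 8% + 1.7% + 40.8% + 33.6% + 7.14% = 91.24%.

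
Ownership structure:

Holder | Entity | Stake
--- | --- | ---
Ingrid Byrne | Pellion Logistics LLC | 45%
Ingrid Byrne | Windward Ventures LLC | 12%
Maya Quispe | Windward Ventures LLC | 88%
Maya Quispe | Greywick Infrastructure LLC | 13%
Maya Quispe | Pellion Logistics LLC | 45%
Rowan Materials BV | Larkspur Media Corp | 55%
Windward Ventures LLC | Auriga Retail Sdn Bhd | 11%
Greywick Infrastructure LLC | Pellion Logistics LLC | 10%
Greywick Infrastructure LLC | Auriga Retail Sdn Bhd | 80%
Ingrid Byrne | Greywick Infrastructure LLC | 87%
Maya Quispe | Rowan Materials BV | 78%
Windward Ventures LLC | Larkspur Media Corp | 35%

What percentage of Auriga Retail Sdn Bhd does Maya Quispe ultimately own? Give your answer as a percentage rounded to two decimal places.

20.08%

Maya reaches Auriga along 2 paths.
Via Greywick: 13% × 80% = 10.4%.
Via Windward: 88% × 11% = 9.68%.
Total: 10.4% + 9.68% = 20.08%.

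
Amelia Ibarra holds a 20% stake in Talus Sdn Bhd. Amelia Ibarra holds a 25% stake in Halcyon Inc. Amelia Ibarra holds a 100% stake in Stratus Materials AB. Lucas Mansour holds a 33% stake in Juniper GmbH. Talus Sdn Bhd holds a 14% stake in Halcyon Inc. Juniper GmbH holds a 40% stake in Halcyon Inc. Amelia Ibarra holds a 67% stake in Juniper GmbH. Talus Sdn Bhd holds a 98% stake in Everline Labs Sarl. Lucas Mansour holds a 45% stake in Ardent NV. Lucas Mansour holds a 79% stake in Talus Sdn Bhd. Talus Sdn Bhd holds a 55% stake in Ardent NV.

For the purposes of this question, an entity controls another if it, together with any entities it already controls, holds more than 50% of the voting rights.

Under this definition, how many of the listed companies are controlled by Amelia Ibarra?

Amelia holds 67% of Juniper, so Amelia controls Juniper.
Amelia holds 100% of Stratus, so Amelia controls Stratus.
Amelia and Juniper together hold 25% + 40% = 65% of Halcyon, so Amelia controls Halcyon.
No other company's threshold is met.
Amelia controls 3 companies.

3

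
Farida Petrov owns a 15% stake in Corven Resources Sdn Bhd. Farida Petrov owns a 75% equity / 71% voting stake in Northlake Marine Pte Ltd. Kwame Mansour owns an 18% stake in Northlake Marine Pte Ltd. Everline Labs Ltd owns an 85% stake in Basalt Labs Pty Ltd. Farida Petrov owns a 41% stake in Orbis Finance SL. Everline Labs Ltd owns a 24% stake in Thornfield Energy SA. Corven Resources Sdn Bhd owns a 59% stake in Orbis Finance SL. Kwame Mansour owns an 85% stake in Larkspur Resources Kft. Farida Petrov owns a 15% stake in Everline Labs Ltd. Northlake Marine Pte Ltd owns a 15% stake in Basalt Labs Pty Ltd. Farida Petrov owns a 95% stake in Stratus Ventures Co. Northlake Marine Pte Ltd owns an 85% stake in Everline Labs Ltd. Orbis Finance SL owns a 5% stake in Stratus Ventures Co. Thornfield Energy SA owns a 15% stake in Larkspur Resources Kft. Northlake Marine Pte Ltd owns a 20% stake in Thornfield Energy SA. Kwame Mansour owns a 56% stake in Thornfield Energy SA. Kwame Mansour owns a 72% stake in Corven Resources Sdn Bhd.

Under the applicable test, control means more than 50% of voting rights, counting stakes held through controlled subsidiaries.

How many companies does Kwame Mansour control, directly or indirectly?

4

Kwame holds 72% of Corven, so Kwame controls Corven.
Corven holds 59% of Orbis, so Kwame controls Orbis.
Kwame holds 56% of Thornfield, so Kwame controls Thornfield.
Thornfield and Kwame together hold 15% + 85% = 100% of Larkspur, so Kwame controls Larkspur.
No other company's threshold is met.
Kwame controls 4 companies.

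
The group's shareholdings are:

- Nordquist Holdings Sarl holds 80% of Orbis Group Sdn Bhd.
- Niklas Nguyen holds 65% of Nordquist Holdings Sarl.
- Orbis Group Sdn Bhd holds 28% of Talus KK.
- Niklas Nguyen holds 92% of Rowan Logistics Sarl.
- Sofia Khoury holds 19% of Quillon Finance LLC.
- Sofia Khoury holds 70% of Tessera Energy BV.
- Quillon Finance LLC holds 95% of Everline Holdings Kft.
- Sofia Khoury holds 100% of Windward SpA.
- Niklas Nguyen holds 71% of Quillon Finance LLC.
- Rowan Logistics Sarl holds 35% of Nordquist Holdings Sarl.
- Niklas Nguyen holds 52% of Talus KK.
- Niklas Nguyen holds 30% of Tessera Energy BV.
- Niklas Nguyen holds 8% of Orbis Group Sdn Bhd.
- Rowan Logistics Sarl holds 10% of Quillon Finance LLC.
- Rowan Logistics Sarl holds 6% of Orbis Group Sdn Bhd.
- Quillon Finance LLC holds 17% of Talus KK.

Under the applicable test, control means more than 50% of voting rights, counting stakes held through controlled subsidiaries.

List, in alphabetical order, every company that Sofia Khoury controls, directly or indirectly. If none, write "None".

Sofia holds 70% of Tessera, so Sofia controls Tessera.
Sofia holds 100% of Windward, so Sofia controls Windward.
No other company's threshold is met.

Tessera Energy BV, Windward SpA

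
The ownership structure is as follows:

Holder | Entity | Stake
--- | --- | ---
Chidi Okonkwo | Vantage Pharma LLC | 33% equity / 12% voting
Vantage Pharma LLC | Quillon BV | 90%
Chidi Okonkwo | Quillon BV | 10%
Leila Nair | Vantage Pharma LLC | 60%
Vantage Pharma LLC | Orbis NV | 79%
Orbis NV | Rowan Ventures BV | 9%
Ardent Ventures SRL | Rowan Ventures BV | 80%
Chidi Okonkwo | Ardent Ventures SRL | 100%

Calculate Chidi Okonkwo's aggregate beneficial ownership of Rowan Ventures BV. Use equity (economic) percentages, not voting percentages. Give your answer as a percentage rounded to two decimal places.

82.35%

Chidi reaches Rowan along 2 paths.
Via Ardent: 100% × 80% = 80%.
Via Vantage → Orbis: 33% × 79% × 9% = 2.3463%.
Total: 80% + 2.3463% = 82.3463%.
Rounded: 82.35%.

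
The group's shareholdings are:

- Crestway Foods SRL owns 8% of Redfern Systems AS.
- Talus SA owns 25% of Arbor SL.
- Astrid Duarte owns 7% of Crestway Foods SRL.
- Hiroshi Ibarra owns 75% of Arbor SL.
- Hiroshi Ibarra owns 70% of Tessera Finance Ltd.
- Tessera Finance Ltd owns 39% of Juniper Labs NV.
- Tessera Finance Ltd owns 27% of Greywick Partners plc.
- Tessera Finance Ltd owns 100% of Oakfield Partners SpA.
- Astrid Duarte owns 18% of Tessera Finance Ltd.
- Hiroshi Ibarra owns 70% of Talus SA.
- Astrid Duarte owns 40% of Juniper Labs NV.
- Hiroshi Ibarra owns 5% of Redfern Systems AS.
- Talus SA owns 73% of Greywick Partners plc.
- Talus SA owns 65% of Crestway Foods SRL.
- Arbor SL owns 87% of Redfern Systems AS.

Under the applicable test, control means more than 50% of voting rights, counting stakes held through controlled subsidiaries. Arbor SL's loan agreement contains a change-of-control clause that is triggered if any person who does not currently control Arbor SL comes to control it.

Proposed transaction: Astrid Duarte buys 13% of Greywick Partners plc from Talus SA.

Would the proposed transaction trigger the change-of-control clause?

The purchase adds only to Astrid's holdings (Talus's stake shrinks), so Astrid is the only person who could newly come to control Arbor.
Astrid's largest direct stake is 40% in Juniper, which does not meet the threshold, so Astrid controls no company.
Neither Astrid nor any entity Astrid controls holds any voting interest in Arbor.
So before the transaction, Astrid does not control Arbor.
After the purchase, Astrid holds 13% of Greywick directly, and Talus's stake falls to 60%.
Astrid's side now holds 13% of Greywick, not > 50%, so Astrid still does not control Greywick.
After the transaction, neither Astrid nor any entity Astrid controls holds a voting interest in Arbor, so Astrid still does not control it.
No new person acquires control, so the clause is not triggered.

No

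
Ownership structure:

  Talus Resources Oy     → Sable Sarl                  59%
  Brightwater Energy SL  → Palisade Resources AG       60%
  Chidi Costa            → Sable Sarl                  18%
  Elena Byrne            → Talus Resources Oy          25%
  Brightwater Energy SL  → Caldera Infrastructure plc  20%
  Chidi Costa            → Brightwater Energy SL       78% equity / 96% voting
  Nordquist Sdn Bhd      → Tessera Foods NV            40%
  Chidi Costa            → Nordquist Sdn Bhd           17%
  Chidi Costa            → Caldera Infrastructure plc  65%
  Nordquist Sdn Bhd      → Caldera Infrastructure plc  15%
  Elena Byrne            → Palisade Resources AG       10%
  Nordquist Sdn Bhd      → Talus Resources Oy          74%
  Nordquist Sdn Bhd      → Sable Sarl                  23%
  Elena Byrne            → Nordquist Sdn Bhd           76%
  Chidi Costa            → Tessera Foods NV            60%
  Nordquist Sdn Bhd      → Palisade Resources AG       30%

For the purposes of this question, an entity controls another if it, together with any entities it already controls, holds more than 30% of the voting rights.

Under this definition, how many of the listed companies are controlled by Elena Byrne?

Elena holds 76% of Nordquist, so Elena controls Nordquist.
Nordquist and Elena together hold 74% + 25% = 99% of Talus, so Elena controls Talus.
Nordquist holds 40% of Tessera, so Elena controls Tessera.
Nordquist and Talus together hold 23% + 59% = 82% of Sable, so Elena controls Sable.
Nordquist and Elena together hold 30% + 10% = 40% of Palisade, so Elena controls Palisade.
No other company's threshold is met.
Elena controls 5 companies.

5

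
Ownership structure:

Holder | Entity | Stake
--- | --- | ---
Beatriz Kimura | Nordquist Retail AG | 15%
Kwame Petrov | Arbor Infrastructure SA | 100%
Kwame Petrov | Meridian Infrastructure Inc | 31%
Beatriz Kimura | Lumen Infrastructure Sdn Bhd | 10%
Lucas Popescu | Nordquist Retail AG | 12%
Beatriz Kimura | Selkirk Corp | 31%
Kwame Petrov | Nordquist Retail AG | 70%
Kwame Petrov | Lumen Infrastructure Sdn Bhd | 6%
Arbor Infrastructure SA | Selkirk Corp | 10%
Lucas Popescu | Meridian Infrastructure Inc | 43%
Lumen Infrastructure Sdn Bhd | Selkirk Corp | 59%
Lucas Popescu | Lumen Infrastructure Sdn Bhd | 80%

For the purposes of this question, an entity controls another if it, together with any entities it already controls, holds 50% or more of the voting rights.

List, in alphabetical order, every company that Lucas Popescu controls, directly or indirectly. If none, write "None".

Lumen Infrastructure Sdn Bhd, Selkirk Corp

Lucas holds 80% of Lumen, so Lucas controls Lumen.
Lumen holds 59% of Selkirk, so Lucas controls Selkirk.
No other company's threshold is met.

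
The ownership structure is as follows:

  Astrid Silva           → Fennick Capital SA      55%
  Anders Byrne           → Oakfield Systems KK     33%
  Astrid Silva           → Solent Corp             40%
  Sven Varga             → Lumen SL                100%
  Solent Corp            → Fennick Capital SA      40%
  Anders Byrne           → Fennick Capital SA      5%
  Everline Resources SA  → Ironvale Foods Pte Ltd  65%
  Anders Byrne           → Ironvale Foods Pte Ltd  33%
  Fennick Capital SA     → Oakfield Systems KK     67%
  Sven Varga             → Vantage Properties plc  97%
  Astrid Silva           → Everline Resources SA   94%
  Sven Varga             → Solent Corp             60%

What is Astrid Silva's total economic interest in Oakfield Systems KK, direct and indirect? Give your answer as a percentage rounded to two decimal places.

Astrid reaches Oakfield along 2 paths.
Via Solent → Fennick: 40% × 40% × 67% = 10.72%.
Via Fennick: 55% × 67% = 36.85%.
Total: 10.72% + 36.85% = 47.57%.

47.57%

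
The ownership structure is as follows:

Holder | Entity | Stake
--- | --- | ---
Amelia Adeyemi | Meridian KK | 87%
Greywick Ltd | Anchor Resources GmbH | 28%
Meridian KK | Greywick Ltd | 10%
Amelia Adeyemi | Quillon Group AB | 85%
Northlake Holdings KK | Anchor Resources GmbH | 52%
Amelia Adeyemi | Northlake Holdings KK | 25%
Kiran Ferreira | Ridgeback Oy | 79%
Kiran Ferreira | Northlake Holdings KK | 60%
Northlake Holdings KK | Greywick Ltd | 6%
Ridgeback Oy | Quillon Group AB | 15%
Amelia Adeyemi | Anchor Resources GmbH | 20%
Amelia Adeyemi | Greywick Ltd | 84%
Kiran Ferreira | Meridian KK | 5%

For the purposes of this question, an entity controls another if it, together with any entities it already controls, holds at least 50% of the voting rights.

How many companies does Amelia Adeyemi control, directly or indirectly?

3

Amelia holds 87% of Meridian, so Amelia controls Meridian.
Meridian and Amelia together hold 10% + 84% = 94% of Greywick, so Amelia controls Greywick.
Amelia holds 85% of Quillon, so Amelia controls Quillon.
No other company's threshold is met.
Amelia controls 3 companies.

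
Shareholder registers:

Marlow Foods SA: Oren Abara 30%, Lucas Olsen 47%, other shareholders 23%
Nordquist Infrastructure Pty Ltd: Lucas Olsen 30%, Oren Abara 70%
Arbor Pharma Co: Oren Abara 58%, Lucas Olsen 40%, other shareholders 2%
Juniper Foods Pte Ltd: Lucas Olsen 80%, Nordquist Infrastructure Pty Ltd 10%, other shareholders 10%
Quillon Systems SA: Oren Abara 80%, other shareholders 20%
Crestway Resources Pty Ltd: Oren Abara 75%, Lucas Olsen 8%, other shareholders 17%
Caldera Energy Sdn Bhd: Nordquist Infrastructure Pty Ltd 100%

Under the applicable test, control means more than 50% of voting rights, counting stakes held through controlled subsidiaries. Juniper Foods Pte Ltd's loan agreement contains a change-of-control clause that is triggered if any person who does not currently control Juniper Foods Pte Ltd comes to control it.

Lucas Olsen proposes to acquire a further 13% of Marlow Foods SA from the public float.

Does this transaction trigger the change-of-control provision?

The purchase changes only Lucas's holdings, so Lucas is the only person who could newly come to control Juniper.
Lucas holds 80% of Juniper, so Lucas controls Juniper.
So Lucas already controls Juniper before the transaction.
After the purchase, Lucas's direct stake in Marlow rises to 47% + 13% = 60%.
Lucas controlled Juniper already, so this is not a new person acquiring control; every other person's position is unchanged or reduced.
No new person acquires control, so the clause is not triggered.

No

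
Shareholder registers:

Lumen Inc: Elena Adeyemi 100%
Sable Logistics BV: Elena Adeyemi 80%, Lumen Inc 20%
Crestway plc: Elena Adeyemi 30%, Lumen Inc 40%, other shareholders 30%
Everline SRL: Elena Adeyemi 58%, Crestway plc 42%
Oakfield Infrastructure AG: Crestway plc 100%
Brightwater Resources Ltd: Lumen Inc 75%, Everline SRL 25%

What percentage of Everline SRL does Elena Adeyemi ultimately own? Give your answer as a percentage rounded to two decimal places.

Elena reaches Everline along 3 paths.
Direct stake: 58% = 58%.
Via Crestway: 30% × 42% = 12.6%.
Via Lumen → Crestway: 100% × 40% × 42% = 16.8%.
Total: 58% + 12.6% + 16.8% = 87.4%.
Rounded: 87.40%.

87.40%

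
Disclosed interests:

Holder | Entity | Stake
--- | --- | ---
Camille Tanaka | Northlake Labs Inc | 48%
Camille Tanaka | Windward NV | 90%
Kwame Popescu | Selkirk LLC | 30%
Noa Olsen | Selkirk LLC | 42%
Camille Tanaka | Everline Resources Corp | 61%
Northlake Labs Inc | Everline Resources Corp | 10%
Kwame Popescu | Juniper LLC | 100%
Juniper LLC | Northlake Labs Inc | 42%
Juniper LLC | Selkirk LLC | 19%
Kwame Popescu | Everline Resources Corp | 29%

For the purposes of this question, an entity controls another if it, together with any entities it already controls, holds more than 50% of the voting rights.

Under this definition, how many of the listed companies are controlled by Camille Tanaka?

Camille holds 61% of Everline, so Camille controls Everline.
Camille holds 90% of Windward, so Camille controls Windward.
No other company's threshold is met.
Camille controls 2 companies.

2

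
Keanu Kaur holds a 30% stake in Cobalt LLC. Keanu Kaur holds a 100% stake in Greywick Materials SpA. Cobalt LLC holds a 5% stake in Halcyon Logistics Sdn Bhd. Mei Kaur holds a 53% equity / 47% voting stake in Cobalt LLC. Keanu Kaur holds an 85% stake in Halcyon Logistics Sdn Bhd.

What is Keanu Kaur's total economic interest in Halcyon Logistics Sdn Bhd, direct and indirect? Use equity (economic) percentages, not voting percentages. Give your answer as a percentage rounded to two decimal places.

86.50%

Keanu reaches Halcyon along 2 paths.
Direct stake: 85% = 85%.
Via Cobalt: 30% × 5% = 1.5%.
Total: 85% + 1.5% = 86.5%.
Rounded: 86.50%.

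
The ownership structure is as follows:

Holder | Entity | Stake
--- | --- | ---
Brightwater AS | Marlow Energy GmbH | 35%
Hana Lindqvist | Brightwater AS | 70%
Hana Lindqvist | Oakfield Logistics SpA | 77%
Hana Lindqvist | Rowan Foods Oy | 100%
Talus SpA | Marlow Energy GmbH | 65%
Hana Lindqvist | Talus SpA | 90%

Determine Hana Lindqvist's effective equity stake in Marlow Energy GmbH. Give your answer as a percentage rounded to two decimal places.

Hana reaches Marlow along 2 paths.
Via Brightwater: 70% × 35% = 24.5%.
Via Talus: 90% × 65% = 58.5%.
Total: 24.5% + 58.5% = 83%.
Rounded: 83.00%.

83.00%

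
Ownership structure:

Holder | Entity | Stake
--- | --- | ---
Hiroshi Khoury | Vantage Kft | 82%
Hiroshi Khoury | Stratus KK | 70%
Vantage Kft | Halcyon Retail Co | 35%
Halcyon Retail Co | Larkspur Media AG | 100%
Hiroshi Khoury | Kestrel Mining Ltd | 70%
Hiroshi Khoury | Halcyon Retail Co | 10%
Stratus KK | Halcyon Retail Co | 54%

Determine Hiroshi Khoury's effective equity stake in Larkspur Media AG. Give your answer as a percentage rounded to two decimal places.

76.50%

Hiroshi reaches Larkspur along 3 paths.
Via Stratus → Halcyon: 70% × 54% × 100% = 37.8%.
Via Vantage → Halcyon: 82% × 35% × 100% = 28.7%.
Via Halcyon: 10% × 100% = 10%.
Total: 37.8% + 28.7% + 10% = 76.5%.
Rounded: 76.50%.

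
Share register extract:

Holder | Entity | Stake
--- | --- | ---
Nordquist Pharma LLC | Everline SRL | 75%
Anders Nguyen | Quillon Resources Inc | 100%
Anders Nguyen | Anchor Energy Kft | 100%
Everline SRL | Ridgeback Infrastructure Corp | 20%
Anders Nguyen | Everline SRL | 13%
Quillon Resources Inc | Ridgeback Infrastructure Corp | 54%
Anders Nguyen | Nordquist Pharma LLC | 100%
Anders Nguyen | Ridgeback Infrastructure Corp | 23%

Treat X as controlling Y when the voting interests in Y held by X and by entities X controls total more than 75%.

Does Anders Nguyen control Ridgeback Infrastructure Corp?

Anders holds 100% of Quillon, so Anders controls Quillon.
Anders holds 100% of Nordquist, so Anders controls Nordquist.
Nordquist and Anders together hold 75% + 13% = 88% of Everline, so Anders controls Everline.
Anders and Quillon and Everline together hold 23% + 54% + 20% = 97% of Ridgeback, so Anders controls Ridgeback.

Yes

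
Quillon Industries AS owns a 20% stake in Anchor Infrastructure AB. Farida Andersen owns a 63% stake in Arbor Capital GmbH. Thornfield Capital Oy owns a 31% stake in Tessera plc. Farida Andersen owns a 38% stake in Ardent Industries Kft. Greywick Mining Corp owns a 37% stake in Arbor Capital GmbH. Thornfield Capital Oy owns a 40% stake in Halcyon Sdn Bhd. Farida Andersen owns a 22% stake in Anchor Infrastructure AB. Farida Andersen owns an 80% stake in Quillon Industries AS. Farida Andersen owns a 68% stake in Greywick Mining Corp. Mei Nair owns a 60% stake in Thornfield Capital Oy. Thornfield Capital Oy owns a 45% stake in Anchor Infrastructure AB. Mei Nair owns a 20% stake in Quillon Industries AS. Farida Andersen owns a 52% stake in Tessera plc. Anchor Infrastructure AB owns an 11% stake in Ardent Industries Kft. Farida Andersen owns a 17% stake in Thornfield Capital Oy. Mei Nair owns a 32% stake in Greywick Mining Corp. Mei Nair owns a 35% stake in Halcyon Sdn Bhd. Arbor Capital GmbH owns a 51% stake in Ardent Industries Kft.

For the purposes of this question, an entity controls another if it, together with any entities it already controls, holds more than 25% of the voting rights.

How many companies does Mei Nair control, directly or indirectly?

7

Mei holds 60% of Thornfield, so Mei controls Thornfield.
Mei holds 32% of Greywick, so Mei controls Greywick.
Greywick holds 37% of Arbor, so Mei controls Arbor.
Thornfield holds 45% of Anchor, so Mei controls Anchor.
Thornfield holds 31% of Tessera, so Mei controls Tessera.
Thornfield and Mei together hold 40% + 35% = 75% of Halcyon, so Mei controls Halcyon.
Arbor and Anchor together hold 51% + 11% = 62% of Ardent, so Mei controls Ardent.
No other company's threshold is met.
Mei controls 7 companies.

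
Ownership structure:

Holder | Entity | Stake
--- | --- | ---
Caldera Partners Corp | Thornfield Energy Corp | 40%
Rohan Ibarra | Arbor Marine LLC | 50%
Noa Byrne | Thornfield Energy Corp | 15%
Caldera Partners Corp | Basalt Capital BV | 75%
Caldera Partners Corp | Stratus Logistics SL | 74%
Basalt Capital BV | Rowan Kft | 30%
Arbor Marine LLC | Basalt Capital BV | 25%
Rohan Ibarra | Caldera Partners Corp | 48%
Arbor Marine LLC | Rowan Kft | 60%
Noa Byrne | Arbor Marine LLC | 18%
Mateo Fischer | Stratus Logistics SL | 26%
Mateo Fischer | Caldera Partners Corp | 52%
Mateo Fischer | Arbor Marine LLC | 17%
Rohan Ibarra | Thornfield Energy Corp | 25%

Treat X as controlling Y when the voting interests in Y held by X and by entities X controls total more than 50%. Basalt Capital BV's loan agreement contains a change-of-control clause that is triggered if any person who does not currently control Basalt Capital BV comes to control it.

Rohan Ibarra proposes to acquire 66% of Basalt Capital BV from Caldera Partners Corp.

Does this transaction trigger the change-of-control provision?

The purchase adds only to Rohan's holdings (Caldera's stake shrinks), so Rohan is the only person who could newly come to control Basalt.
Rohan's largest direct stake is 50% in Arbor, which does not meet the threshold, so Rohan controls no company.
Neither Rohan nor any entity Rohan controls holds any voting interest in Basalt.
So before the transaction, Rohan does not control Basalt.
After the purchase, Rohan holds 66% of Basalt directly, and Caldera's stake falls to 9%.
Rohan holds 66% of Basalt, so Rohan controls Basalt.
Rohan did not control Basalt before and does after, so the clause is triggered.

Yes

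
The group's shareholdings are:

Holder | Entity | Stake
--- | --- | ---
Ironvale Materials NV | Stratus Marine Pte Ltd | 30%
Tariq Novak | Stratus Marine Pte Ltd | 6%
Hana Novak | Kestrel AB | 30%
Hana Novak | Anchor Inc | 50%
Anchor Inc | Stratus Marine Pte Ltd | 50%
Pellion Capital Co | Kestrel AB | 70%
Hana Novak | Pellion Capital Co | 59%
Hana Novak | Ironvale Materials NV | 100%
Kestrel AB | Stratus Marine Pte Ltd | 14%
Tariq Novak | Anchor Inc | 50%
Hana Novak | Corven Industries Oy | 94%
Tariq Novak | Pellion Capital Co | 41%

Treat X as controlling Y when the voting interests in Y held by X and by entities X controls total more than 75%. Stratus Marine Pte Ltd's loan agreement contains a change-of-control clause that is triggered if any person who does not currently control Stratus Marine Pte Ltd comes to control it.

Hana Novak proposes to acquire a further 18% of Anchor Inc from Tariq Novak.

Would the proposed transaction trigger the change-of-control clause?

No

The purchase adds only to Hana's holdings (Tariq's stake shrinks), so Hana is the only person who could newly come to control Stratus.
Hana holds 94% of Corven, so Hana controls Corven.
Hana holds 100% of Ironvale, so Hana controls Ironvale.
In Stratus, Hana's side holds only 30%, not > 75%.
So before the transaction, Hana does not control Stratus.
After the purchase, Hana's direct stake in Anchor rises to 50% + 18% = 68%, and Tariq's stake falls to 32%.
Hana's side now holds 68% of Anchor, not > 75%, so Hana still does not control Anchor.
After the transaction, Hana's side holds 30% of Stratus, not > 75%, so Hana still does not control Stratus.
No new person acquires control, so the clause is not triggered.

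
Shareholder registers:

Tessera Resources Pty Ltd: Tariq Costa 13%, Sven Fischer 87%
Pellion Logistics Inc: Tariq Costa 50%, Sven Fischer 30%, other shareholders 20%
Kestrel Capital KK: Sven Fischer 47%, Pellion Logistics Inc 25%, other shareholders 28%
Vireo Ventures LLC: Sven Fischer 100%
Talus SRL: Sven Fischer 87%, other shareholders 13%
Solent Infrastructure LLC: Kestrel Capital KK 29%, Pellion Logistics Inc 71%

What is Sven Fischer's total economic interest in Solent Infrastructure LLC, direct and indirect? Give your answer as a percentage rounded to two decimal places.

Sven reaches Solent along 3 paths.
Via Kestrel: 47% × 29% = 13.63%.
Via Pellion → Kestrel: 30% × 25% × 29% = 2.175%.
Via Pellion: 30% × 71% = 21.3%.
Total: 13.63% + 2.175% + 21.3% = 37.105%.
Rounded: 37.11%.

37.11%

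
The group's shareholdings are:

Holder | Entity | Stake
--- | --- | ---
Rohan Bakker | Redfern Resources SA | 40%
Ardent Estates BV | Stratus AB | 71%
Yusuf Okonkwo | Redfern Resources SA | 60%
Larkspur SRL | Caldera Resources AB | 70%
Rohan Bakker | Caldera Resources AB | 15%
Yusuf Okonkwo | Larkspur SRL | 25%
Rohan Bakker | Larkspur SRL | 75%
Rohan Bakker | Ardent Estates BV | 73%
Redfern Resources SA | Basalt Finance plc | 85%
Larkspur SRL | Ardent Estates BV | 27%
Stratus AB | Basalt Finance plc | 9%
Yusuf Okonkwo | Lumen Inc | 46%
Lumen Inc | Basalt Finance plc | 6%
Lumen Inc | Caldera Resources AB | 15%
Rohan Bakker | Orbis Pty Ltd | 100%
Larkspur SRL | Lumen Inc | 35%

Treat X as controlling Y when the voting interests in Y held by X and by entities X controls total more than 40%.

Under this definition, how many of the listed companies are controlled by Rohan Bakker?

Rohan holds 75% of Larkspur, so Rohan controls Larkspur.
Rohan and Larkspur together hold 73% + 27% = 100% of Ardent, so Rohan controls Ardent.
Rohan holds 100% of Orbis, so Rohan controls Orbis.
Ardent holds 71% of Stratus, so Rohan controls Stratus.
Rohan and Larkspur together hold 15% + 70% = 85% of Caldera, so Rohan controls Caldera.
No other company's threshold is met.
Rohan controls 5 companies.

5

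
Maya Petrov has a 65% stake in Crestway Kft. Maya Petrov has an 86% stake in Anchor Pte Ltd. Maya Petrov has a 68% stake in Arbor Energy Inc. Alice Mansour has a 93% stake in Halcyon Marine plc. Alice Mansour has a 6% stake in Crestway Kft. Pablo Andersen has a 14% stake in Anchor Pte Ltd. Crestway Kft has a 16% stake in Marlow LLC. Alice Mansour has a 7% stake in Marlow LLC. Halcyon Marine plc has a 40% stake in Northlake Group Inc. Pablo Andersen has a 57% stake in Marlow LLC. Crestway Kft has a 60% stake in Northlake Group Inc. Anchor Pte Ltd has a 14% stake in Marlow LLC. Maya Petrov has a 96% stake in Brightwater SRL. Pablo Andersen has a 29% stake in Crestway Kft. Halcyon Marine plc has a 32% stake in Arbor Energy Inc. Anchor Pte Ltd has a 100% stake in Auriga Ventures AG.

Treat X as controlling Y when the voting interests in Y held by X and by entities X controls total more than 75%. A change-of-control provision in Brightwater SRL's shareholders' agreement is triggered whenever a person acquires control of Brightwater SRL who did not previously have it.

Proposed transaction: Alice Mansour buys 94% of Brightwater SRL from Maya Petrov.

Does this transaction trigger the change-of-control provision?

The purchase adds only to Alice's holdings (Maya's stake shrinks), so Alice is the only person who could newly come to control Brightwater.
Alice holds 93% of Halcyon, so Alice controls Halcyon.
Neither Alice nor any entity Alice controls holds any voting interest in Brightwater.
So before the transaction, Alice does not control Brightwater.
After the purchase, Alice holds 94% of Brightwater directly, and Maya's stake falls to 2%.
Alice holds 94% of Brightwater, so Alice controls Brightwater.
Alice did not control Brightwater before and does after, so the clause is triggered.

Yes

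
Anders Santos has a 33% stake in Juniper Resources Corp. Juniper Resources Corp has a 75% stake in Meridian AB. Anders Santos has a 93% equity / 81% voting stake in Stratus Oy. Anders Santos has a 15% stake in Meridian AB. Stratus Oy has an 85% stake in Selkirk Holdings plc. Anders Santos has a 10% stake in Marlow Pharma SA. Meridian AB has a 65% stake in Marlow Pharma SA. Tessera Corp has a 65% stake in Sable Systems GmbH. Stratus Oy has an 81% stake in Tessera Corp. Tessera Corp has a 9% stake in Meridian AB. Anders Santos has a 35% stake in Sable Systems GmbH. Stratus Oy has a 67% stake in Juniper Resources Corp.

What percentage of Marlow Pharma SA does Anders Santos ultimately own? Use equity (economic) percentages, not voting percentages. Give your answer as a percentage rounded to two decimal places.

Anders reaches Marlow along 5 paths.
Direct stake: 10% = 10%.
Via Meridian: 15% × 65% = 9.75%.
Via Stratus → Juniper → Meridian: 93% × 67% × 75% × 65% = 30.376125%.
Via Juniper → Meridian: 33% × 75% × 65% = 16.0875%.
Via Stratus → Tessera → Meridian: 93% × 81% × 9% × 65% = 4.406805%.
Total: 10% + 9.75% + 30.376125% + 16.0875% + 4.406805% = 70.62043%.
Rounded: 70.62%.

70.62%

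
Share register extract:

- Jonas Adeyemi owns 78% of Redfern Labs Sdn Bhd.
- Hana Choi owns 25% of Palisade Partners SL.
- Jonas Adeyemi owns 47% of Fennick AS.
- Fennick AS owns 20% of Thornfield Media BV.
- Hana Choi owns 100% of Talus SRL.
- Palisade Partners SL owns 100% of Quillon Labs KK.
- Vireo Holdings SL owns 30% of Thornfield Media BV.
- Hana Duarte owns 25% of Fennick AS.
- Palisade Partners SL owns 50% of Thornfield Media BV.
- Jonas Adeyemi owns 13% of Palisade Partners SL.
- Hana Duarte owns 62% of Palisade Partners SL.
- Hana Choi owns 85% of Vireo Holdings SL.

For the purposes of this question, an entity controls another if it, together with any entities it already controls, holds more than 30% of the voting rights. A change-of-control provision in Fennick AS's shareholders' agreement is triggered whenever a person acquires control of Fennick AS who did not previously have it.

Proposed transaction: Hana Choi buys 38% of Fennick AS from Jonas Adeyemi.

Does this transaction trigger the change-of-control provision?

Yes

The purchase adds only to Hana Choi's holdings (Jonas's stake shrinks), so Hana Choi is the only person who could newly come to control Fennick.
Hana Choi holds 85% of Vireo, so Hana Choi controls Vireo.
Hana Choi holds 100% of Talus, so Hana Choi controls Talus.
Neither Hana Choi nor any entity Hana Choi controls holds any voting interest in Fennick.
So before the transaction, Hana Choi does not control Fennick.
After the purchase, Hana Choi holds 38% of Fennick directly, and Jonas's stake falls to 9%.
Hana Choi holds 38% of Fennick, so Hana Choi controls Fennick.
Hana Choi did not control Fennick before and does after, so the clause is triggered.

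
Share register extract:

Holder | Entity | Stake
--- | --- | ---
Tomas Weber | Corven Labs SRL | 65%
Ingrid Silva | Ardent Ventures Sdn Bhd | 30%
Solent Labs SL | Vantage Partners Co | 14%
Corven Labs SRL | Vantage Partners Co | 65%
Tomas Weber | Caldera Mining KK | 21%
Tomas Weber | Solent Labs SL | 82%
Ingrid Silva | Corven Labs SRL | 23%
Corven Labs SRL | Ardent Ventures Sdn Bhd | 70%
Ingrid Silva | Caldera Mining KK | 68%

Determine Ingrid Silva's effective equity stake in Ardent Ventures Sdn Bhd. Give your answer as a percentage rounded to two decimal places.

46.10%

Ingrid reaches Ardent along 2 paths.
Via Corven: 23% × 70% = 16.1%.
Direct stake: 30% = 30%.
Total: 16.1% + 30% = 46.1%.
Rounded: 46.10%.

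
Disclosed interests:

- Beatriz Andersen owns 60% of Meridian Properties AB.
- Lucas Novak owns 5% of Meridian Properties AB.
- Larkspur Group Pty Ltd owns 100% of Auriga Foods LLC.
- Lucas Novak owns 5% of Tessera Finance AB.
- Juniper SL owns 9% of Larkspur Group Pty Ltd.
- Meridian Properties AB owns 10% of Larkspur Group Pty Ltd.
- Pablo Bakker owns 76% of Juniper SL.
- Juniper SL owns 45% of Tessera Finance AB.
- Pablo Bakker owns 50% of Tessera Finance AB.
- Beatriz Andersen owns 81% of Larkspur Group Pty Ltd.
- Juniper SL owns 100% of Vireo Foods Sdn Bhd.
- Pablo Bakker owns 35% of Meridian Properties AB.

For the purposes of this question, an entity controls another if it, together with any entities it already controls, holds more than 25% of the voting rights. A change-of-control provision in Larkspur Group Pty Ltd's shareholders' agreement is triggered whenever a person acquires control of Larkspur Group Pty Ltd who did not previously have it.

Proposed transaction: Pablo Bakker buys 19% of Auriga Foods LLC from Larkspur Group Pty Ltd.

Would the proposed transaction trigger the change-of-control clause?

No

The purchase adds only to Pablo's holdings (Larkspur's stake shrinks), so Pablo is the only person who could newly come to control Larkspur.
Pablo holds 35% of Meridian, so Pablo controls Meridian.
Pablo holds 76% of Juniper, so Pablo controls Juniper.
Juniper and Pablo together hold 45% + 50% = 95% of Tessera, so Pablo controls Tessera.
Juniper holds 100% of Vireo, so Pablo controls Vireo.
In Larkspur, Pablo's side holds only 10% + 9% = 19%, not > 25%.
So before the transaction, Pablo does not control Larkspur.
After the purchase, Pablo holds 19% of Auriga directly, and Larkspur's stake falls to 81%.
Pablo's side now holds 19% of Auriga, not > 25%, so Pablo still does not control Auriga.
After the transaction, Pablo's side holds 10% + 9% = 19% of Larkspur, not > 25%, so Pablo still does not control Larkspur.
No new person acquires control, so the clause is not triggered.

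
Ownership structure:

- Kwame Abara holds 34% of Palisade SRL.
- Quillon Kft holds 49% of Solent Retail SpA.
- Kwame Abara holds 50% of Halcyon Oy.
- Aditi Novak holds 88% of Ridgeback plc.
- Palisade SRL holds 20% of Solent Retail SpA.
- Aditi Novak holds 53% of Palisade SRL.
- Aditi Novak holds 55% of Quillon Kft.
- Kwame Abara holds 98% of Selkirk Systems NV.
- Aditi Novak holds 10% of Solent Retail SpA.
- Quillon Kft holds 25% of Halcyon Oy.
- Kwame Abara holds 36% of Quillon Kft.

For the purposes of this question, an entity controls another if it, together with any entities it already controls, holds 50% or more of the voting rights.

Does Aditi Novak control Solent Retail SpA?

Yes

Aditi holds 53% of Palisade, so Aditi controls Palisade.
Aditi holds 55% of Quillon, so Aditi controls Quillon.
Palisade and Quillon and Aditi together hold 20% + 49% + 10% = 79% of Solent, so Aditi controls Solent.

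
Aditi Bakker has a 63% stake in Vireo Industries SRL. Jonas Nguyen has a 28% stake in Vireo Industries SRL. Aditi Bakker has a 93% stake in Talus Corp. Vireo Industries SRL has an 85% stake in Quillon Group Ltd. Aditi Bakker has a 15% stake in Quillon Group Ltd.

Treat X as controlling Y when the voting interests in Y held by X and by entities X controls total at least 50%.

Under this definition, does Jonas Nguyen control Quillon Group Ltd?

Jonas's largest direct stake is 28% in Vireo, which does not meet the threshold, so Jonas controls no company.
Neither Jonas nor any entity Jonas controls holds any voting interest in Quillon.
So Jonas does not control Quillon.

No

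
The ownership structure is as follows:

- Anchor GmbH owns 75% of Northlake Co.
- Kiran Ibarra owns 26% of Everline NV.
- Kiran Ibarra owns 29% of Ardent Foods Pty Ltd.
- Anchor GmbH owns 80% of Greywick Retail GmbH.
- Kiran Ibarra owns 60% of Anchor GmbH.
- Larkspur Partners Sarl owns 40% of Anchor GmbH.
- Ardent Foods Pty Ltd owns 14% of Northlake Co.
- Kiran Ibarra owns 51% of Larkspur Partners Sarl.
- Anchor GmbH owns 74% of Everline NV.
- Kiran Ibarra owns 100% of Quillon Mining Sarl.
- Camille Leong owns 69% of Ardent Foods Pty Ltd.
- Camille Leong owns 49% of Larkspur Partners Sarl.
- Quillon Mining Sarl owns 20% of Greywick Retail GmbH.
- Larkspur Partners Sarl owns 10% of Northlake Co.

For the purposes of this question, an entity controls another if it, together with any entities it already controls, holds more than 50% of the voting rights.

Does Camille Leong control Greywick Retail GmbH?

Camille holds 69% of Ardent, so Camille controls Ardent.
Neither Camille nor any entity Camille controls holds any voting interest in Greywick.
So Camille does not control Greywick.

No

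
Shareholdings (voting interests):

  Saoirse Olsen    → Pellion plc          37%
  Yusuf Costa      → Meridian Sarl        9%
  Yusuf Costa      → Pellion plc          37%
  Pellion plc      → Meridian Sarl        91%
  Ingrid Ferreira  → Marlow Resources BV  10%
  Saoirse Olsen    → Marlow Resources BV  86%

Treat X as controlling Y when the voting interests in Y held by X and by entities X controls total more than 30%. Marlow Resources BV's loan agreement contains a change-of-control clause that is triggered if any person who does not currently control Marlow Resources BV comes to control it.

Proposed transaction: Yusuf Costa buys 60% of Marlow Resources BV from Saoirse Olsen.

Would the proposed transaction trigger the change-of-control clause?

Yes

The purchase adds only to Yusuf's holdings (Saoirse's stake shrinks), so Yusuf is the only person who could newly come to control Marlow.
Yusuf holds 37% of Pellion, so Yusuf controls Pellion.
Pellion and Yusuf together hold 91% + 9% = 100% of Meridian, so Yusuf controls Meridian.
Neither Yusuf nor any entity Yusuf controls holds any voting interest in Marlow.
So before the transaction, Yusuf does not control Marlow.
After the purchase, Yusuf holds 60% of Marlow directly, and Saoirse's stake falls to 26%.
Yusuf holds 60% of Marlow, so Yusuf controls Marlow.
Yusuf did not control Marlow before and does after, so the clause is triggered.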